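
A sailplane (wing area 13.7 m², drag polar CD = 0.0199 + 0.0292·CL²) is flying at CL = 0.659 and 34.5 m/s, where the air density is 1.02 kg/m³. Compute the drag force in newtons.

CD = 0.0199 + 0.0292 × 0.659² = 0.03258
D = ½ρv²S·CD = ½ × 1.02 × 34.5² × 13.7 × 0.03258 = 271 N

D = 271 N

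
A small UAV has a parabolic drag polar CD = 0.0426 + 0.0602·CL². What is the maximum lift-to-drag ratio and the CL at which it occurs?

For CD = CD0 + K·CL², (L/D)max occurs at CL* = √(CD0/K) and equals 1/(2√(K·CD0)).
(L/D)max = 1/(2√(0.0602 × 0.0426)) = 1/(2 × 0.05064) = 9.87
CL* = √(0.0426/0.0602) = 0.841

(L/D)max = 9.87, at CL = 0.841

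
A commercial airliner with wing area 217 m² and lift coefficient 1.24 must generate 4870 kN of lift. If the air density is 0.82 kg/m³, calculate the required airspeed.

v = 210 m/s

L = ½ρv²S·CL ⇒ v = √(2L/(ρ·S·CL))
v = √(2 × 4.87×10^6 / (0.82 × 217 × 1.24)) = √44140 = 210 m/s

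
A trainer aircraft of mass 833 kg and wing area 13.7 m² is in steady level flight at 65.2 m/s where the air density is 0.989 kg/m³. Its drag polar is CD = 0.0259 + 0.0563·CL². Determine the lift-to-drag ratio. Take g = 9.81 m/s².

L/D = 9.32

Weight W = mg = 833 × 9.81 = 8171.7 N; in level flight L = W.
Dynamic pressure q = 0.5 × 0.989 × 65.2² = 2102 Pa.
CL = W/(q·S) = 8171.7 / (2102 × 13.7) = 0.2837.
CD = 0.0259 + 0.0563 × 0.2837² = 0.03043.
L/D = CL/CD = 0.2837 / 0.03043 = 9.32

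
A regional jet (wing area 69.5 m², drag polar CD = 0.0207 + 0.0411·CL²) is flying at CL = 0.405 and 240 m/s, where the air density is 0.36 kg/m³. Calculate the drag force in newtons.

D = 19800 N

CD = 0.0207 + 0.0411 × 0.405² = 0.02744
D = ½ρv²S·CD = ½ × 0.36 × 240² × 69.5 × 0.02744 = 19800 N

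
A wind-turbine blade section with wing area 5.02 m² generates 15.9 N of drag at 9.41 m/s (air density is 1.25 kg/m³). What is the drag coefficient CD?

CD = 0.0572

From D = ½ρv²S·CD, rearranging gives CD = 2D/(ρv²S).
CD = 2 × 15.9 / (1.25 × 9.41² × 5.02) = 0.0572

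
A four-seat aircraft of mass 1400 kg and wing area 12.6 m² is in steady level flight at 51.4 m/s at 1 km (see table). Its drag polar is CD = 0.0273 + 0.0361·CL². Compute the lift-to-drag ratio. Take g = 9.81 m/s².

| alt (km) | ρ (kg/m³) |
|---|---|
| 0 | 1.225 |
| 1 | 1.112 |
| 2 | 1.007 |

L/D = 15.7

At 1 km, from the table: ρ = 1.112 kg/m³.
Level flight ⇒ L = W = m·g = 1400 × 9.81 = 13734 N.
q = ½ρv² = ½ × 1.112 × 51.4² = 1469 Pa.
Required CL = L/(qS) = 13734/(1469·12.6) = 0.742.
CD = 0.0273 + 0.0361 × 0.742² = 0.04718.
L/D = CL/CD = 0.742 / 0.04718 = 15.7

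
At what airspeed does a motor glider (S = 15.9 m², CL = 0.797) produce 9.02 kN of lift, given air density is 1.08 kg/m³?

v = 36.3 m/s

L = ½ρv²S·CL ⇒ v = √(2L/(ρ·S·CL))
v = √(2 × 9020 / (1.08 × 15.9 × 0.797)) = √1318 = 36.3 m/s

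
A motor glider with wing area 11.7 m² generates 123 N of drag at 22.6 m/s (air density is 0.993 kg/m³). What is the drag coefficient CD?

CD = 0.0415

From D = ½ρv²S·CD, rearranging gives CD = 2D/(ρv²S).
CD = 2 × 123 / (0.993 × 22.6² × 11.7) = 0.0415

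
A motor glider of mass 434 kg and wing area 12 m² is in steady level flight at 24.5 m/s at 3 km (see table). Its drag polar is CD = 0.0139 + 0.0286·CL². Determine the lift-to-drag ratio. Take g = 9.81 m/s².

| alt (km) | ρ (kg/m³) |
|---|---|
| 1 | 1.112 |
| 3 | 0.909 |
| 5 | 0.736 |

L/D = 20.9

At 3 km, from the table: ρ = 0.909 kg/m³.
Weight W = mg = 434 × 9.81 = 4257.5 N; in level flight L = W.
Dynamic pressure q = 0.5 × 0.909 × 24.5² = 272.8 Pa.
CL = W/(q·S) = 4257.5 / (272.8 × 12) = 1.301.
CD = 0.0139 + 0.0286 × 1.301² = 0.06227.
L/D = CL/CD = 1.301 / 0.06227 = 20.9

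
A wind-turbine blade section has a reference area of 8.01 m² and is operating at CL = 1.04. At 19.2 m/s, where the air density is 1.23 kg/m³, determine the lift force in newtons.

L = 1890 N

Dynamic pressure q = ½ρv² = ½ × 1.23 × 19.2² = 226.7 Pa.
L = q·S·CL = 226.7 × 8.01 × 1.04 = 1890 N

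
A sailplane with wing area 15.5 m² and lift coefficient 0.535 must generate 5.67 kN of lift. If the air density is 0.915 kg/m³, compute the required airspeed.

v = 38.7 m/s

L = ½ρv²S·CL ⇒ v = √(2L/(ρ·S·CL))
v = √(2 × 5670 / (0.915 × 15.5 × 0.535)) = √1495 = 38.7 m/s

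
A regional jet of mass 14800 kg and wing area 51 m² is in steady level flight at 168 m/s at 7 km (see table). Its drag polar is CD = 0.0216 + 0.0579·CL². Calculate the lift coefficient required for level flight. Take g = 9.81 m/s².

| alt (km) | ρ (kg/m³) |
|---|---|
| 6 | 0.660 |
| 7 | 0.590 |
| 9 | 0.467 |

CL = 0.342

At 7 km, from the table: ρ = 0.590 kg/m³.
In steady level flight, lift balances weight: W = mg = 14800 × 9.81 = 1.4519×10^5 N.
Dynamic pressure q = 0.5 × 0.59 × 168² = 8326 Pa.
Required CL = L/(qS) = 1.4519×10^5/(8326·51) = 0.3419.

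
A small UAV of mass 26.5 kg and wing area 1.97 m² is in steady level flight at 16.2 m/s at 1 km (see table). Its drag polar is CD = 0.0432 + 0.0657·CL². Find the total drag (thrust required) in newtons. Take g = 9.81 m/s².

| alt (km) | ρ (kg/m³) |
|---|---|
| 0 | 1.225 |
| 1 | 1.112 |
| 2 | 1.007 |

D = 27.9 N

At 1 km, from the table: ρ = 1.112 kg/m³.
Level flight ⇒ L = W = m·g = 26.5 × 9.81 = 259.97 N.
q = ½ρv² = ½ × 1.112 × 16.2² = 145.9 Pa.
CL = W/(q·S) = 259.97 / (145.9 × 1.97) = 0.9044.
CD = 0.0432 + 0.0657 × 0.9044² = 0.09693.
D = q·S·CD = 145.9 × 1.97 × 0.09693 = 27.86 N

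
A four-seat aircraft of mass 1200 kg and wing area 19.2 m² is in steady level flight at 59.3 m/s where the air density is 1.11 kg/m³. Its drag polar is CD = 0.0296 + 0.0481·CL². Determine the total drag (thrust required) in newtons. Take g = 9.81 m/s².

D = 1290 N

Weight W = mg = 1200 × 9.81 = 11772 N; in level flight L = W.
q = ½ρv² = ½ × 1.11 × 59.3² = 1952 Pa.
Required CL = L/(qS) = 11772/(1952·19.2) = 0.3142.
CD = 0.0296 + 0.0481 × 0.3142² = 0.03435.
D = q·S·CD = 1952 × 19.2 × 0.03435 = 1287 N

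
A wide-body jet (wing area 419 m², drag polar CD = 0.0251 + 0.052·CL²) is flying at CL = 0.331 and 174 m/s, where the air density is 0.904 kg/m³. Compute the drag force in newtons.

CD = 0.0251 + 0.052 × 0.331² = 0.0308
D = ½ρv²S·CD = ½ × 0.904 × 174² × 419 × 0.0308 = 1.77×10^5 N

D = 1.77×10^5 N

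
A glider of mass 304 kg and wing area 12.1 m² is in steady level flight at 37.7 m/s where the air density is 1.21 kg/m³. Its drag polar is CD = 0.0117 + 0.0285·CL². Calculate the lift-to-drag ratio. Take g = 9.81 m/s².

In steady level flight, lift balances weight: W = mg = 304 × 9.81 = 2982.2 N.
Dynamic pressure q = 0.5 × 1.21 × 37.7² = 859.9 Pa.
CL = W/(q·S) = 2982.2 / (859.9 × 12.1) = 0.2866.
CD = 0.0117 + 0.0285 × 0.2866² = 0.01404.
L/D = CL/CD = 0.2866 / 0.01404 = 20.4

L/D = 20.4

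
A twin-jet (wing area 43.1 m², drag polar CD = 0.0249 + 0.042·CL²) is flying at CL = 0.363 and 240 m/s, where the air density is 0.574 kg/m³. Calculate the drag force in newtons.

CD = 0.0249 + 0.042 × 0.363² = 0.03043
D = ½ρv²S·CD = ½ × 0.574 × 240² × 43.1 × 0.03043 = 21700 N

D = 21700 N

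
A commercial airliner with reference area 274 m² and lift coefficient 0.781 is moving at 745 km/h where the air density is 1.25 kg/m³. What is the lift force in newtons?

Convert speed: v = 745 km/h ÷ 3.6 = 206.9 m/s.
L = ½ρv²S·CL = ½ × 1.25 × 206.9² × 274 × 0.781 = 5.73×10^6 N ≈ 5730 kN

L = 5.73×10^6 N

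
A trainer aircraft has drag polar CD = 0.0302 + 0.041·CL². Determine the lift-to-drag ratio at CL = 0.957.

L/D = 14.1

CD = 0.0302 + 0.041 × 0.957² = 0.06775
L/D = CL/CD = 0.957 / 0.06775 = 14.1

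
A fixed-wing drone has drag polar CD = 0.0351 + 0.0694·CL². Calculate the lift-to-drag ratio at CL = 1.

CD = 0.0351 + 0.0694 × 1² = 0.1045
L/D = CL/CD = 1 / 0.1045 = 9.57

L/D = 9.57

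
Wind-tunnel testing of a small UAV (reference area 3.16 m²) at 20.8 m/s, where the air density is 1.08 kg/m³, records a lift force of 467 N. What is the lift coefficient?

From L = ½ρv²S·CL, rearranging gives CL = 2L/(ρv²S).
CL = 2 × 467 / (1.08 × 20.8² × 3.16) = 0.633

CL = 0.633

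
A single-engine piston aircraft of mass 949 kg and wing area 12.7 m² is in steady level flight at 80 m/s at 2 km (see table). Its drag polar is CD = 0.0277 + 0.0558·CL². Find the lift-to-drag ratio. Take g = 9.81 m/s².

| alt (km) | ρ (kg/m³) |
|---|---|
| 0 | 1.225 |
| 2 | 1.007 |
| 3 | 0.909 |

At 2 km, from the table: ρ = 1.007 kg/m³.
In steady level flight, lift balances weight: W = mg = 949 × 9.81 = 9309.7 N.
Dynamic pressure q = 0.5 × 1.007 × 80² = 3222 Pa.
Required CL = L/(qS) = 9309.7/(3222·12.7) = 0.2275.
CD = 0.0277 + 0.0558 × 0.2275² = 0.03059.
L/D = CL/CD = 0.2275 / 0.03059 = 7.44

L/D = 7.44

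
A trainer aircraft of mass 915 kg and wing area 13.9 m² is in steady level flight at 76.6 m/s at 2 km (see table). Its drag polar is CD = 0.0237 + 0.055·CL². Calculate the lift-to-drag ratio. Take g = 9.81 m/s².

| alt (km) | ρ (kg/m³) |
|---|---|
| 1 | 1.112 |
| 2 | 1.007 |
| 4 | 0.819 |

L/D = 8.3

At 2 km, from the table: ρ = 1.007 kg/m³.
In steady level flight, lift balances weight: W = mg = 915 × 9.81 = 8976.1 N.
q = ½ρv² = ½ × 1.007 × 76.6² = 2954 Pa.
Required CL = L/(qS) = 8976.1/(2954·13.9) = 0.2186.
CD = 0.0237 + 0.055 × 0.2186² = 0.02633.
L/D = CL/CD = 0.2186 / 0.02633 = 8.3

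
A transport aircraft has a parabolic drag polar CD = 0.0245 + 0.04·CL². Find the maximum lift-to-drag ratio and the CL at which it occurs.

(L/D)max = 16, at CL = 0.783

For CD = CD0 + K·CL², (L/D)max occurs at CL* = √(CD0/K) and equals 1/(2√(K·CD0)).
(L/D)max = 1/(2√(0.04 × 0.0245)) = 1/(2 × 0.0313) = 16
CL* = √(0.0245/0.04) = 0.783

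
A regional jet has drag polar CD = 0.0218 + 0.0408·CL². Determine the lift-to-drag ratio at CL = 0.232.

CD = 0.0218 + 0.0408 × 0.232² = 0.024
L/D = CL/CD = 0.232 / 0.024 = 9.67

L/D = 9.67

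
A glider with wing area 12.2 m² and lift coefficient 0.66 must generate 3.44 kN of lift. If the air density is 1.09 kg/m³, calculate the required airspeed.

L = ½ρv²S·CL ⇒ v = √(2L/(ρ·S·CL))
v = √(2 × 3440 / (1.09 × 12.2 × 0.66)) = √783.9 = 28 m/s

v = 28 m/s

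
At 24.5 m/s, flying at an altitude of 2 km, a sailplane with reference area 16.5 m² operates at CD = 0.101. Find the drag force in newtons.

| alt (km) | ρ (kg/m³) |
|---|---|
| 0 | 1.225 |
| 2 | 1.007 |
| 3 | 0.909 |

D = 504 N

At 2 km, from the table: ρ = 1.007 kg/m³.
Dynamic pressure q = ½ρv² = ½ × 1.007 × 24.5² = 302.2 Pa.
D = q·S·CD = 302.2 × 16.5 × 0.101 = 504 N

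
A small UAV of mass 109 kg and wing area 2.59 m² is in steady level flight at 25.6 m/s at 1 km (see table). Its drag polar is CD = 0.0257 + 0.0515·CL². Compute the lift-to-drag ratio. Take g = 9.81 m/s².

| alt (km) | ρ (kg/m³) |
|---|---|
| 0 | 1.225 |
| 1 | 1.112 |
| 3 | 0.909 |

L/D = 12.3

At 1 km, from the table: ρ = 1.112 kg/m³.
Weight W = mg = 109 × 9.81 = 1069.3 N; in level flight L = W.
Dynamic pressure q = 0.5 × 1.112 × 25.6² = 364.4 Pa.
Required CL = L/(qS) = 1069.3/(364.4·2.59) = 1.133.
CD = 0.0257 + 0.0515 × 1.133² = 0.09181.
L/D = CL/CD = 1.133 / 0.09181 = 12.3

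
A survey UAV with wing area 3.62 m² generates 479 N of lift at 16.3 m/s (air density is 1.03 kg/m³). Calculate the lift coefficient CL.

From L = ½ρv²S·CL, rearranging gives CL = 2L/(ρv²S).
CL = 2 × 479 / (1.03 × 16.3² × 3.62) = 0.967

CL = 0.967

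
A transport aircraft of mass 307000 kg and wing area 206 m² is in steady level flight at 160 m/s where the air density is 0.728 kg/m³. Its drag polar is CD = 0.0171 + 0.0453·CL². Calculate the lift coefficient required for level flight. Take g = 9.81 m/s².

Weight W = mg = 307000 × 9.81 = 3.0117×10^6 N; in level flight L = W.
q = ½ρv² = ½ × 0.728 × 160² = 9318 Pa.
CL = W/(q·S) = 3.0117×10^6 / (9318 × 206) = 1.569.

CL = 1.57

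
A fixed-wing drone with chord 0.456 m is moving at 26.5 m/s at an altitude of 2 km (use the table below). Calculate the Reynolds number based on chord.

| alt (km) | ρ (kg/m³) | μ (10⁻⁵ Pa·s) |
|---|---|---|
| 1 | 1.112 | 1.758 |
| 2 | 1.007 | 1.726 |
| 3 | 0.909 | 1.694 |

At 2 km, from the table: ρ = 1.007 kg/m³, μ = 1.726×10⁻⁵ Pa·s.
Re = ρ·v·c/μ = 1.007 × 26.5 × 0.456 / (1.726×10⁻⁵) = 7.05×10^5

Re = 7.05×10^5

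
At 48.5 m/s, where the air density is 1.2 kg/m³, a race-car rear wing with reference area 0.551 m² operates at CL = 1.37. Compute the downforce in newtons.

L = 1070 N

L = ½ρv²S·CL = ½ × 1.2 × 48.5² × 0.551 × 1.37 = 1070 N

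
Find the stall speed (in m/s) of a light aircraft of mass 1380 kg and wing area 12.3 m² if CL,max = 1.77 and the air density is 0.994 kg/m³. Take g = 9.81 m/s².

V_stall = 35.4 m/s

At stall, lift equals weight: L = W = m·g = 1380 × 9.81 = 13540 N.
V_stall = √(2W/(ρ·S·CL,max)) = √(2 × 13540 / (0.994 × 12.3 × 1.77))
V_stall = √1251 = 35.4 m/s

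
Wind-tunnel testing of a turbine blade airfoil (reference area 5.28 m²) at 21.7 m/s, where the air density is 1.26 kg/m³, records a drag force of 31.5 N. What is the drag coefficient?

From D = ½ρv²S·CD, rearranging gives CD = 2D/(ρv²S).
CD = 2 × 31.5 / (1.26 × 21.7² × 5.28) = 0.0201

CD = 0.0201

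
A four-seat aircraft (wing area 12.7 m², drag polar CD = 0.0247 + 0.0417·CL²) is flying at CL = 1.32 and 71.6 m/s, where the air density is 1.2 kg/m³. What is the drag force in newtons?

CD = 0.0247 + 0.0417 × 1.32² = 0.09736
D = ½ρv²S·CD = ½ × 1.2 × 71.6² × 12.7 × 0.09736 = 3800 N

D = 3800 N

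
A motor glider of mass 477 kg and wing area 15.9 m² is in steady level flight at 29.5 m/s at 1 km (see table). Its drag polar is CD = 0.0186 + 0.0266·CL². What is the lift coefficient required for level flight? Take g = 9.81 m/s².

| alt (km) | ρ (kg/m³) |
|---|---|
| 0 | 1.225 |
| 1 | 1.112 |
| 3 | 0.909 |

At 1 km, from the table: ρ = 1.112 kg/m³.
In steady level flight, lift balances weight: W = mg = 477 × 9.81 = 4679.4 N.
Dynamic pressure q = 0.5 × 1.112 × 29.5² = 483.9 Pa.
CL = W/(q·S) = 4679.4 / (483.9 × 15.9) = 0.6082.

CL = 0.608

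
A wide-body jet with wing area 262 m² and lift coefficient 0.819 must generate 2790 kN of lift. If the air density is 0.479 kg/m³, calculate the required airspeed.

v = 233 m/s

L = ½ρv²S·CL ⇒ v = √(2L/(ρ·S·CL))
v = √(2 × 2.79×10^6 / (0.479 × 262 × 0.819)) = √54290 = 233 m/s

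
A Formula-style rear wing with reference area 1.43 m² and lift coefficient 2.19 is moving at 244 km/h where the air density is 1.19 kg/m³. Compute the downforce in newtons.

L = 8560 N

Convert speed: v = 244 km/h ÷ 3.6 = 67.78 m/s.
Dynamic pressure q = ½ρv² = ½ × 1.19 × 67.78² = 2733 Pa.
L = q·S·CL = 2733 × 1.43 × 2.19 = 8560 N ≈ 8.56 kN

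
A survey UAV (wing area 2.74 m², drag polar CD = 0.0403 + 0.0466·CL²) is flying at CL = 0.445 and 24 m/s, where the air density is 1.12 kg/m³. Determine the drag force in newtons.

D = 43.8 N

CD = 0.0403 + 0.0466 × 0.445² = 0.04953
D = ½ρv²S·CD = ½ × 1.12 × 24² × 2.74 × 0.04953 = 43.8 N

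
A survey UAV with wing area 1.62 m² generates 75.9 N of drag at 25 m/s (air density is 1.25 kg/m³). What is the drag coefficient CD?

CD = 0.12

From D = ½ρv²S·CD, rearranging gives CD = 2D/(ρv²S).
CD = 2 × 75.9 / (1.25 × 25² × 1.62) = 0.12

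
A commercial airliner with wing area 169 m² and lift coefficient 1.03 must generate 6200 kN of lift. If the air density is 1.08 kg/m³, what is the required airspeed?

L = ½ρv²S·CL ⇒ v = √(2L/(ρ·S·CL))
v = √(2 × 6.2×10^6 / (1.08 × 169 × 1.03)) = √65960 = 257 m/s

v = 257 m/s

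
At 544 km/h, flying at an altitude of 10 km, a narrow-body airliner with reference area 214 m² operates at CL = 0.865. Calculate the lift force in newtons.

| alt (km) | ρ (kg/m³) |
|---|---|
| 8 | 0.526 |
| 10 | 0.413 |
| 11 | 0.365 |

L = 8.73×10^5 N

At 10 km, from the table: ρ = 0.413 kg/m³.
Convert speed: v = 544 km/h ÷ 3.6 = 151.1 m/s.
L = ½ρv²S·CL = ½ × 0.413 × 151.1² × 214 × 0.865 = 8.73×10^5 N ≈ 873 kN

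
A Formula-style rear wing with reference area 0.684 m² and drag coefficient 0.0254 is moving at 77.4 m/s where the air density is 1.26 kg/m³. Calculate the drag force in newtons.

D = 65.6 N

D = ½ρv²S·CD = ½ × 1.26 × 77.4² × 0.684 × 0.0254 = 65.6 N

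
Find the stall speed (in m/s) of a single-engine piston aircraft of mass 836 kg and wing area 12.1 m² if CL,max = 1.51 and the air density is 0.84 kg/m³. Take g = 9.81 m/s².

V_stall = 32.7 m/s

At stall, lift equals weight: L = W = m·g = 836 × 9.81 = 8201 N.
V_stall = √(2W/(ρ·S·CL,max)) = √(2 × 8201 / (0.84 × 12.1 × 1.51))
V_stall = √1069 = 32.7 m/s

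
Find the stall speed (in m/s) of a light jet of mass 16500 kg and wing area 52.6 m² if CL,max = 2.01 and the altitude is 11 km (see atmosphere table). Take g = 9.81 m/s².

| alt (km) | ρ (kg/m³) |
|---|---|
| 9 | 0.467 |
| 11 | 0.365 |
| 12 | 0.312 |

At 11 km, from the table: ρ = 0.365 kg/m³.
Weight W = mg = 16500 × 9.81 = 1.619×10^5 N.
V_stall = √(2W/(ρ·S·CL,max)) = √(2 × 1.619×10^5 / (0.365 × 52.6 × 2.01))
V_stall = √8389 = 91.6 m/s

V_stall = 91.6 m/s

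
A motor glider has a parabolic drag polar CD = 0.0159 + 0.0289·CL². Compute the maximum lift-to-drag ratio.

(L/D)max = 23.3

For CD = CD0 + K·CL², (L/D)max occurs at CL* = √(CD0/K) and equals 1/(2√(K·CD0)).
(L/D)max = 1/(2√(0.0289 × 0.0159)) = 1/(2 × 0.02144) = 23.3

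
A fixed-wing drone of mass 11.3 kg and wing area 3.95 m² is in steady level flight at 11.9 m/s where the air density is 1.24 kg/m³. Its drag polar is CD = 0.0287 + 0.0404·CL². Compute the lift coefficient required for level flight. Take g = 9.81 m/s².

Weight W = mg = 11.3 × 9.81 = 110.85 N; in level flight L = W.
q = ½ρv² = ½ × 1.24 × 11.9² = 87.8 Pa.
CL = W/(q·S) = 110.85 / (87.8 × 3.95) = 0.3196.

CL = 0.32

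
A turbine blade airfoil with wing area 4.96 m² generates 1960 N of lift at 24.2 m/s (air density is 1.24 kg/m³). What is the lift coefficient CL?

CL = 1.09

From L = ½ρv²S·CL, rearranging gives CL = 2L/(ρv²S).
CL = 2 × 1960 / (1.24 × 24.2² × 4.96) = 1.09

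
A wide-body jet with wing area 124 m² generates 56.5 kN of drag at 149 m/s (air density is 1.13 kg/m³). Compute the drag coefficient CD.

CD = 0.0363

From D = ½ρv²S·CD, rearranging gives CD = 2D/(ρv²S).
CD = 2 × 56500 / (1.13 × 149² × 124) = 0.0363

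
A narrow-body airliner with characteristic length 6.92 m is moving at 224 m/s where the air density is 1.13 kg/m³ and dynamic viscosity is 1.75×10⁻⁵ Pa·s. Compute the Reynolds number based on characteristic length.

Re = 1×10^8

Re = ρ·v·c/μ = 1.13 × 224 × 6.92 / (1.75×10⁻⁵) = 1×10^8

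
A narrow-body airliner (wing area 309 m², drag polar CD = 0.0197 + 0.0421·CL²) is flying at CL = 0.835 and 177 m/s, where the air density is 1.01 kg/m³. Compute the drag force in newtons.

CD = 0.0197 + 0.0421 × 0.835² = 0.04905
D = ½ρv²S·CD = ½ × 1.01 × 177² × 309 × 0.04905 = 2.4×10^5 N

D = 2.4×10^5 N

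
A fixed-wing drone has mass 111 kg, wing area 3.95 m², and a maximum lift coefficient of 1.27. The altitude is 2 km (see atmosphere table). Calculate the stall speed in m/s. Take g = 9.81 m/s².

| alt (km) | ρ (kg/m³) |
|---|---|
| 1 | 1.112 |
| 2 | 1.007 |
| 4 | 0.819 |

V_stall = 20.8 m/s

At 2 km, from the table: ρ = 1.007 kg/m³.
Weight W = mg = 111 × 9.81 = 1089 N.
V_stall = √(2W/(ρ·S·CL,max)) = √(2 × 1089 / (1.007 × 3.95 × 1.27))
V_stall = √431.1 = 20.8 m/s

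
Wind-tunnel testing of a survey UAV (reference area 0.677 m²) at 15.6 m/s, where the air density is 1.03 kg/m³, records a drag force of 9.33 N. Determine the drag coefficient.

CD = 0.11

From D = ½ρv²S·CD, rearranging gives CD = 2D/(ρv²S).
CD = 2 × 9.33 / (1.03 × 15.6² × 0.677) = 0.11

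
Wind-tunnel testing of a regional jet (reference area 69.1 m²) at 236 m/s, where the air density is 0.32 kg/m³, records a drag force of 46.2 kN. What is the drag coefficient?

CD = 0.075

From D = ½ρv²S·CD, rearranging gives CD = 2D/(ρv²S).
CD = 2 × 46200 / (0.32 × 236² × 69.1) = 0.075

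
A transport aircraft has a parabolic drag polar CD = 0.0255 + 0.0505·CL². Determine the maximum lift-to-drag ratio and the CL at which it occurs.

For CD = CD0 + K·CL², (L/D)max occurs at CL* = √(CD0/K) and equals 1/(2√(K·CD0)).
(L/D)max = 1/(2√(0.0505 × 0.0255)) = 1/(2 × 0.03589) = 13.9
CL* = √(0.0255/0.0505) = 0.711

(L/D)max = 13.9, at CL = 0.711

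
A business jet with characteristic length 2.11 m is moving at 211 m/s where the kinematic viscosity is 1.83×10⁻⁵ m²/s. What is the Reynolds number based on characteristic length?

Re = 2.43×10^7

Re = v·c/ν = 211 × 2.11 / (1.83×10⁻⁵) = 2.43×10^7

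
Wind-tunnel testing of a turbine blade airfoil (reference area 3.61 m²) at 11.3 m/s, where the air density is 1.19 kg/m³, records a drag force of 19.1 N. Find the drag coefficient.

From D = ½ρv²S·CD, rearranging gives CD = 2D/(ρv²S).
CD = 2 × 19.1 / (1.19 × 11.3² × 3.61) = 0.0696

CD = 0.0696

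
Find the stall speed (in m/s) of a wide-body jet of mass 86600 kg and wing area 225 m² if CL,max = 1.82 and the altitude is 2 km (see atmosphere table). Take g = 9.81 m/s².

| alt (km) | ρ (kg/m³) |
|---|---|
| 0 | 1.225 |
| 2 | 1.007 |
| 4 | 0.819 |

At 2 km, from the table: ρ = 1.007 kg/m³.
At stall, lift equals weight: L = W = m·g = 86600 × 9.81 = 8.495×10^5 N.
From L = ½ρV²S·CL,max = W: V_stall = √(2W/(ρSCL,max)) = √(2·8.495×10^5/(1.007·225·1.82))
V_stall = √4120 = 64.2 m/s

V_stall = 64.2 m/s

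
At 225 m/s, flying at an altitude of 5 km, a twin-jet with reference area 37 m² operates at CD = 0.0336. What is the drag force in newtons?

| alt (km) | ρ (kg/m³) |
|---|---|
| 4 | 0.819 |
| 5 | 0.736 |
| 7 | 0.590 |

D = 23200 N

At 5 km, from the table: ρ = 0.736 kg/m³.
D = ½ρv²S·CD = ½ × 0.736 × 225² × 37 × 0.0336 = 23200 N ≈ 23.2 kN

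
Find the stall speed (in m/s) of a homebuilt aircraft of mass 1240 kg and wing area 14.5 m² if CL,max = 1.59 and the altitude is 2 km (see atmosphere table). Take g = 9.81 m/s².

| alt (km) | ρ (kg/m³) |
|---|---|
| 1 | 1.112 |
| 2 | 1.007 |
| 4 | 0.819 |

V_stall = 32.4 m/s

At 2 km, from the table: ρ = 1.007 kg/m³.
Weight W = mg = 1240 × 9.81 = 12160 N.
V_stall = √(2W/(ρ·S·CL,max)) = √(2 × 12160 / (1.007 × 14.5 × 1.59))
V_stall = √1048 = 32.4 m/s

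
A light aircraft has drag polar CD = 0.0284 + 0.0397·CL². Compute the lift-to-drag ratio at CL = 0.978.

CD = 0.0284 + 0.0397 × 0.978² = 0.06637
L/D = CL/CD = 0.978 / 0.06637 = 14.7

L/D = 14.7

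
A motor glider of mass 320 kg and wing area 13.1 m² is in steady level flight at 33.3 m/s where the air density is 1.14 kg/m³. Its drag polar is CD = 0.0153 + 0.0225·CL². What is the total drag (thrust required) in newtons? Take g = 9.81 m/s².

Weight W = mg = 320 × 9.81 = 3139.2 N; in level flight L = W.
Dynamic pressure q = 0.5 × 1.14 × 33.3² = 632.1 Pa.
CL = W/(q·S) = 3139.2 / (632.1 × 13.1) = 0.3791.
CD = 0.0153 + 0.0225 × 0.3791² = 0.01853.
D = q·S·CD = 632.1 × 13.1 × 0.01853 = 153.5 N

D = 153 N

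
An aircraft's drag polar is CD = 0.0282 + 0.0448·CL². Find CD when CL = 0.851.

CD = 0.0282 + 0.0448 × 0.851² = 0.0282 + 0.03244 = 0.0606

CD = 0.0606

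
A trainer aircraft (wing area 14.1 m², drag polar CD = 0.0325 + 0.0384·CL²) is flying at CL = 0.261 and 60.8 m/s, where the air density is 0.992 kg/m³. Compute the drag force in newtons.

D = 908 N

CD = 0.0325 + 0.0384 × 0.261² = 0.03512
D = ½ρv²S·CD = ½ × 0.992 × 60.8² × 14.1 × 0.03512 = 908 N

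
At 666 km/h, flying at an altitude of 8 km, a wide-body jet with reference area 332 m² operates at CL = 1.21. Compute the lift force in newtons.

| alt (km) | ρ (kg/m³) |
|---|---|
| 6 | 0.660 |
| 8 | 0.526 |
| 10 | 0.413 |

At 8 km, from the table: ρ = 0.526 kg/m³.
Convert speed: v = 666 km/h ÷ 3.6 = 185 m/s.
Dynamic pressure q = ½ρv² = ½ × 0.526 × 185² = 9001 Pa.
L = q·S·CL = 9001 × 332 × 1.21 = 3.62×10^6 N ≈ 3620 kN

L = 3.62×10^6 N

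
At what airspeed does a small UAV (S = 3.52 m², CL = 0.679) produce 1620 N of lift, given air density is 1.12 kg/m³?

v = 34.8 m/s

L = ½ρv²S·CL ⇒ v = √(2L/(ρ·S·CL))
v = √(2 × 1620 / (1.12 × 3.52 × 0.679)) = √1210 = 34.8 m/s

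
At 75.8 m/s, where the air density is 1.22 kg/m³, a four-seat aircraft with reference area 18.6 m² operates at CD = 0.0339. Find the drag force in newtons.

D = 2210 N

D = ½ρv²S·CD = ½ × 1.22 × 75.8² × 18.6 × 0.0339 = 2210 N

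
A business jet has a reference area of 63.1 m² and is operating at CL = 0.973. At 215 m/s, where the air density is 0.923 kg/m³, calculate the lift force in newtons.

Dynamic pressure q = ½ρv² = ½ × 0.923 × 215² = 21330 Pa.
L = q·S·CL = 21330 × 63.1 × 0.973 = 1.31×10^6 N ≈ 1310 kN

L = 1.31×10^6 N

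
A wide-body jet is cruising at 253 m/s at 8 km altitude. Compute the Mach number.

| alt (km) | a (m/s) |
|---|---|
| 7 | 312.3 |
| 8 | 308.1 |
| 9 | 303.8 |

At 8 km, from the table: a = 308.1 m/s.
M = v/a = 253 / 308.1 = 0.821

M = 0.821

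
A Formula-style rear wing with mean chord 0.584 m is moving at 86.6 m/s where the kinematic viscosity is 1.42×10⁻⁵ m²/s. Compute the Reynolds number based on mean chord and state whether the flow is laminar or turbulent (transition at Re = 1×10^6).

Re = 3.56×10^6 (turbulent)

Re = v·c/ν = 86.6 × 0.584 / (1.42×10⁻⁵) = 3.56×10^6
Since 3.56×10^6 > 1×10^6, the flow is turbulent.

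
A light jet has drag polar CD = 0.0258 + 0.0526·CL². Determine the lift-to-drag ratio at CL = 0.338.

CD = 0.0258 + 0.0526 × 0.338² = 0.03181
L/D = CL/CD = 0.338 / 0.03181 = 10.6

L/D = 10.6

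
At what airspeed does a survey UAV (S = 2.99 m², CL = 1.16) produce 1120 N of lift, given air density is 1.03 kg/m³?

v = 25 m/s

L = ½ρv²S·CL ⇒ v = √(2L/(ρ·S·CL))
v = √(2 × 1120 / (1.03 × 2.99 × 1.16)) = √627 = 25 m/s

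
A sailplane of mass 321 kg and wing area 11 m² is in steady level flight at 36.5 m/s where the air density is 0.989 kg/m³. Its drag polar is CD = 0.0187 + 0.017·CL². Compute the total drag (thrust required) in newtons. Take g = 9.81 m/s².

Weight W = mg = 321 × 9.81 = 3149 N; in level flight L = W.
Dynamic pressure q = 0.5 × 0.989 × 36.5² = 658.8 Pa.
Required CL = L/(qS) = 3149/(658.8·11) = 0.4345.
CD = 0.0187 + 0.017 × 0.4345² = 0.02191.
D = q·S·CD = 658.8 × 11 × 0.02191 = 158.8 N

D = 159 N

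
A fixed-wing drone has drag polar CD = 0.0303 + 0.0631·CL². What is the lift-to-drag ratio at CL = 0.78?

L/D = 11.4

CD = 0.0303 + 0.0631 × 0.78² = 0.06869
L/D = CL/CD = 0.78 / 0.06869 = 11.4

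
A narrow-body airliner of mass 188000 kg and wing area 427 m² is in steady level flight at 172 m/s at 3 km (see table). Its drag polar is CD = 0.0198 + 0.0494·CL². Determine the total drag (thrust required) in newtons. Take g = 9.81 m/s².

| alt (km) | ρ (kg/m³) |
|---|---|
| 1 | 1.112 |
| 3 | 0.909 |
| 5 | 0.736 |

D = 1.43×10^5 N

At 3 km, from the table: ρ = 0.909 kg/m³.
In steady level flight, lift balances weight: W = mg = 188000 × 9.81 = 1.8443×10^6 N.
q = ½ρv² = ½ × 0.909 × 172² = 13450 Pa.
CL = 2W/(ρv²S) = 2×1.8443×10^6/(0.909×172²×427) = 0.3212.
CD = 0.0198 + 0.0494 × 0.3212² = 0.0249.
D = q·S·CD = 13450 × 427 × 0.0249 = 1.429×10^5 N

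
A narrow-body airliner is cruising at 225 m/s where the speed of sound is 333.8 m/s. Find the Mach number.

M = v/a = 225 / 333.8 = 0.674

M = 0.674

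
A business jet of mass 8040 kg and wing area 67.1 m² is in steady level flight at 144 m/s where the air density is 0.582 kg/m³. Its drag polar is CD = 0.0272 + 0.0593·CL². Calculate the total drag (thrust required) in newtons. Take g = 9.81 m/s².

D = 11900 N

Level flight ⇒ L = W = m·g = 8040 × 9.81 = 78872 N.
q = ½ρv² = ½ × 0.582 × 144² = 6034 Pa.
CL = 2W/(ρv²S) = 2×78872/(0.582×144²×67.1) = 0.1948.
CD = 0.0272 + 0.0593 × 0.1948² = 0.02945.
D = q·S·CD = 6034 × 67.1 × 0.02945 = 11920 N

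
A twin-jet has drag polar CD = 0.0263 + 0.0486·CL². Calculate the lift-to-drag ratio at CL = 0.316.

CD = 0.0263 + 0.0486 × 0.316² = 0.03115
L/D = CL/CD = 0.316 / 0.03115 = 10.1

L/D = 10.1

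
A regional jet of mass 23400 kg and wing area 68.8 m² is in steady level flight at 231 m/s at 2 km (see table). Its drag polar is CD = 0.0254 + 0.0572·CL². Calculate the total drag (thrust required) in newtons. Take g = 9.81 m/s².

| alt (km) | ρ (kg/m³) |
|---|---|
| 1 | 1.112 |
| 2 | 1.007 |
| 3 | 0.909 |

D = 48600 N

At 2 km, from the table: ρ = 1.007 kg/m³.
In steady level flight, lift balances weight: W = mg = 23400 × 9.81 = 2.2955×10^5 N.
q = ½ρv² = ½ × 1.007 × 231² = 26870 Pa.
Required CL = L/(qS) = 2.2955×10^5/(26870·68.8) = 0.1242.
CD = 0.0254 + 0.0572 × 0.1242² = 0.02628.
D = q·S·CD = 26870 × 68.8 × 0.02628 = 48580 N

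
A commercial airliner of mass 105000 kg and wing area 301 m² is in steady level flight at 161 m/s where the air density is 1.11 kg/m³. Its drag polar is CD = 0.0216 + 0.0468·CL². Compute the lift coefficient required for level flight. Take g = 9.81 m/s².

CL = 0.238

Weight W = mg = 105000 × 9.81 = 1.03×10^6 N; in level flight L = W.
Dynamic pressure q = 0.5 × 1.11 × 161² = 14390 Pa.
Required CL = L/(qS) = 1.03×10^6/(14390·301) = 0.2379.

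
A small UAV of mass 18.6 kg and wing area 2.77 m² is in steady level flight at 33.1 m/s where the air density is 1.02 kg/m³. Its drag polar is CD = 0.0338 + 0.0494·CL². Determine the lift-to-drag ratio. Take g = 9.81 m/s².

L/D = 3.42

Level flight ⇒ L = W = m·g = 18.6 × 9.81 = 182.47 N.
Dynamic pressure q = 0.5 × 1.02 × 33.1² = 558.8 Pa.
CL = W/(q·S) = 182.47 / (558.8 × 2.77) = 0.1179.
CD = 0.0338 + 0.0494 × 0.1179² = 0.03449.
L/D = CL/CD = 0.1179 / 0.03449 = 3.42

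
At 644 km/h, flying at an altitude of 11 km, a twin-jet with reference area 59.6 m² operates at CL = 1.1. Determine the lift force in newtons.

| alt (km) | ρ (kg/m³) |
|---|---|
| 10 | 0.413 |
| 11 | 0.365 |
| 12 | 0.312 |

At 11 km, from the table: ρ = 0.365 kg/m³.
Convert speed: v = 644 km/h ÷ 3.6 = 178.9 m/s.
Dynamic pressure q = ½ρv² = ½ × 0.365 × 178.9² = 5840 Pa.
L = q·S·CL = 5840 × 59.6 × 1.1 = 3.83×10^5 N ≈ 383 kN

L = 3.83×10^5 N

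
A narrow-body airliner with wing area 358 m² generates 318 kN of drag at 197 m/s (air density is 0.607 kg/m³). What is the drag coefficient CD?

CD = 0.0754

From D = ½ρv²S·CD, rearranging gives CD = 2D/(ρv²S).
CD = 2 × 3.18×10^5 / (0.607 × 197² × 358) = 0.0754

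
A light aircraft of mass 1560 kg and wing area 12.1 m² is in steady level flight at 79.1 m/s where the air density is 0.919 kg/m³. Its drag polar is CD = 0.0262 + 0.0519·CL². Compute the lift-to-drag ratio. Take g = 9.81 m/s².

In steady level flight, lift balances weight: W = mg = 1560 × 9.81 = 15304 N.
Dynamic pressure q = 0.5 × 0.919 × 79.1² = 2875 Pa.
Required CL = L/(qS) = 15304/(2875·12.1) = 0.4399.
CD = 0.0262 + 0.0519 × 0.4399² = 0.03624.
L/D = CL/CD = 0.4399 / 0.03624 = 12.1

L/D = 12.1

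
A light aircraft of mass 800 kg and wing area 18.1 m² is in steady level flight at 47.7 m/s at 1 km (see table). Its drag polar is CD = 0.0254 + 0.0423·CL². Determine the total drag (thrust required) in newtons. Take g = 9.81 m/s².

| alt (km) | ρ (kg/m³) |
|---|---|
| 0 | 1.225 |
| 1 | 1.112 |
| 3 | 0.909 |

At 1 km, from the table: ρ = 1.112 kg/m³.
Weight W = mg = 800 × 9.81 = 7848 N; in level flight L = W.
q = ½ρv² = ½ × 1.112 × 47.7² = 1265 Pa.
Required CL = L/(qS) = 7848/(1265·18.1) = 0.3427.
CD = 0.0254 + 0.0423 × 0.3427² = 0.03037.
D = q·S·CD = 1265 × 18.1 × 0.03037 = 695.4 N

D = 695 N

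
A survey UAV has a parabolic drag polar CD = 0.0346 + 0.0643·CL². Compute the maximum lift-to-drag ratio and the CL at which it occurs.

For CD = CD0 + K·CL², (L/D)max occurs at CL* = √(CD0/K) and equals 1/(2√(K·CD0)).
(L/D)max = 1/(2√(0.0643 × 0.0346)) = 1/(2 × 0.04717) = 10.6
CL* = √(0.0346/0.0643) = 0.734

(L/D)max = 10.6, at CL = 0.734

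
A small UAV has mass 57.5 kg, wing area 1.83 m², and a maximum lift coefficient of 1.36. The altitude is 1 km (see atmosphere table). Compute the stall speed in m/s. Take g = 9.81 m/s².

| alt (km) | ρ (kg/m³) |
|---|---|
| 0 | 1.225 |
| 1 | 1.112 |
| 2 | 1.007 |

At 1 km, from the table: ρ = 1.112 kg/m³.
Stall occurs when L = W at CL,max. W = mg = 57.5 × 9.81 = 564.1 N.
V_stall = √(2W/(ρ·S·CL,max)) = √(2 × 564.1 / (1.112 × 1.83 × 1.36))
V_stall = √407.6 = 20.2 m/s

V_stall = 20.2 m/s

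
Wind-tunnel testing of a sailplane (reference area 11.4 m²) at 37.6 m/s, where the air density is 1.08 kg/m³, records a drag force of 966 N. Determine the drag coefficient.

CD = 0.111

From D = ½ρv²S·CD, rearranging gives CD = 2D/(ρv²S).
CD = 2 × 966 / (1.08 × 37.6² × 11.4) = 0.111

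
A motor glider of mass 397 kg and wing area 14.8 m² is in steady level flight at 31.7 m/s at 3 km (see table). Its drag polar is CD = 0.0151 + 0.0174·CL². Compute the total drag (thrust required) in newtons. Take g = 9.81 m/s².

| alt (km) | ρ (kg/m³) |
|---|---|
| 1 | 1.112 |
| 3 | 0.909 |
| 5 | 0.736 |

At 3 km, from the table: ρ = 0.909 kg/m³.
Weight W = mg = 397 × 9.81 = 3894.6 N; in level flight L = W.
Dynamic pressure q = 0.5 × 0.909 × 31.7² = 456.7 Pa.
CL = 2W/(ρv²S) = 2×3894.6/(0.909×31.7²×14.8) = 0.5762.
CD = 0.0151 + 0.0174 × 0.5762² = 0.02088.
D = q·S·CD = 456.7 × 14.8 × 0.02088 = 141.1 N

D = 141 N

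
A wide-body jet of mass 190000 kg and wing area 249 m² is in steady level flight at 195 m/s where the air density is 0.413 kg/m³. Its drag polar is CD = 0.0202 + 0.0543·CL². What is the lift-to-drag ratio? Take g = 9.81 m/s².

In steady level flight, lift balances weight: W = mg = 190000 × 9.81 = 1.8639×10^6 N.
Dynamic pressure q = 0.5 × 0.413 × 195² = 7852 Pa.
Required CL = L/(qS) = 1.8639×10^6/(7852·249) = 0.9533.
CD = 0.0202 + 0.0543 × 0.9533² = 0.06955.
L/D = CL/CD = 0.9533 / 0.06955 = 13.7

L/D = 13.7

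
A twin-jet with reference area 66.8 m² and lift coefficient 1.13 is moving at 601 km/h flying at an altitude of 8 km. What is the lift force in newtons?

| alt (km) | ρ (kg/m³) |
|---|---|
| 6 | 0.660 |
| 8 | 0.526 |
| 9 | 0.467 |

At 8 km, from the table: ρ = 0.526 kg/m³.
Convert speed: v = 601 km/h ÷ 3.6 = 166.9 m/s.
Dynamic pressure q = ½ρv² = ½ × 0.526 × 166.9² = 7330 Pa.
L = q·S·CL = 7330 × 66.8 × 1.13 = 5.53×10^5 N ≈ 553 kN

L = 5.53×10^5 N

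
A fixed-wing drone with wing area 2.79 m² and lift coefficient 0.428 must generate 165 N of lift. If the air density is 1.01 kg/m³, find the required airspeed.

v = 16.5 m/s

L = ½ρv²S·CL ⇒ v = √(2L/(ρ·S·CL))
v = √(2 × 165 / (1.01 × 2.79 × 0.428)) = √273.6 = 16.5 m/s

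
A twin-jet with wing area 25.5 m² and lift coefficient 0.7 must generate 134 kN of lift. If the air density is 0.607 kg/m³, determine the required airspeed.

v = 157 m/s

L = ½ρv²S·CL ⇒ v = √(2L/(ρ·S·CL))
v = √(2 × 1.34×10^5 / (0.607 × 25.5 × 0.7)) = √24730 = 157 m/s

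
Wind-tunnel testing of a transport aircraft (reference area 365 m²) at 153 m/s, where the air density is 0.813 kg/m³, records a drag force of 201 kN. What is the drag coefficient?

CD = 0.0579

From D = ½ρv²S·CD, rearranging gives CD = 2D/(ρv²S).
CD = 2 × 2.01×10^5 / (0.813 × 153² × 365) = 0.0579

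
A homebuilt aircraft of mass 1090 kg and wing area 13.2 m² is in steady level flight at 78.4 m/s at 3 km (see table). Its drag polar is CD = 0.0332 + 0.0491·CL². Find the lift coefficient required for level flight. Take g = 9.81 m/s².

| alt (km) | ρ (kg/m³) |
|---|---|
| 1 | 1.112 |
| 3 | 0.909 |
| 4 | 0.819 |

At 3 km, from the table: ρ = 0.909 kg/m³.
Level flight ⇒ L = W = m·g = 1090 × 9.81 = 10693 N.
Dynamic pressure q = 0.5 × 0.909 × 78.4² = 2794 Pa.
CL = W/(q·S) = 10693 / (2794 × 13.2) = 0.29.

CL = 0.29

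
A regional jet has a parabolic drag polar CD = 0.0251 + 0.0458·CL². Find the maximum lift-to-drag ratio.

(L/D)max = 14.7

For CD = CD0 + K·CL², (L/D)max occurs at CL* = √(CD0/K) and equals 1/(2√(K·CD0)).
(L/D)max = 1/(2√(0.0458 × 0.0251)) = 1/(2 × 0.03391) = 14.7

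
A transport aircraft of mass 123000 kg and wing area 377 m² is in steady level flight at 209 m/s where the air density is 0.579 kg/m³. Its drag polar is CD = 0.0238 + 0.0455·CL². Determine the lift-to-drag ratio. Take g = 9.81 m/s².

L/D = 9.47

In steady level flight, lift balances weight: W = mg = 123000 × 9.81 = 1.2066×10^6 N.
q = ½ρv² = ½ × 0.579 × 209² = 12650 Pa.
Required CL = L/(qS) = 1.2066×10^6/(12650·377) = 0.2531.
CD = 0.0238 + 0.0455 × 0.2531² = 0.02671.
L/D = CL/CD = 0.2531 / 0.02671 = 9.47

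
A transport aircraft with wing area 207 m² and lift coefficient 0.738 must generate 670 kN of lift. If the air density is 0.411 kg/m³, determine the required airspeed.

v = 146 m/s

L = ½ρv²S·CL ⇒ v = √(2L/(ρ·S·CL))
v = √(2 × 6.7×10^5 / (0.411 × 207 × 0.738)) = √21340 = 146 m/s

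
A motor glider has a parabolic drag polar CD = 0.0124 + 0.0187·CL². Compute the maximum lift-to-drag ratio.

(L/D)max = 32.8

For CD = CD0 + K·CL², (L/D)max occurs at CL* = √(CD0/K) and equals 1/(2√(K·CD0)).
(L/D)max = 1/(2√(0.0187 × 0.0124)) = 1/(2 × 0.01523) = 32.8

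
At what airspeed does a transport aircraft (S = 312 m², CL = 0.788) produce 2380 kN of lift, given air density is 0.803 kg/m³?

v = 155 m/s

L = ½ρv²S·CL ⇒ v = √(2L/(ρ·S·CL))
v = √(2 × 2.38×10^6 / (0.803 × 312 × 0.788)) = √24110 = 155 m/s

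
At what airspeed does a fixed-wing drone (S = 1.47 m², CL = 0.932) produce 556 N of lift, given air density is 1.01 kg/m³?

v = 28.3 m/s

L = ½ρv²S·CL ⇒ v = √(2L/(ρ·S·CL))
v = √(2 × 556 / (1.01 × 1.47 × 0.932)) = √803.6 = 28.3 m/s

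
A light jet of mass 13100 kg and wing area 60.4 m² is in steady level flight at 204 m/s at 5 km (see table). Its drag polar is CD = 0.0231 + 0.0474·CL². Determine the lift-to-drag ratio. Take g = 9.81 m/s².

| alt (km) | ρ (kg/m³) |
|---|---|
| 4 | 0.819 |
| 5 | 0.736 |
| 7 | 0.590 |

At 5 km, from the table: ρ = 0.736 kg/m³.
Level flight ⇒ L = W = m·g = 13100 × 9.81 = 1.2851×10^5 N.
q = ½ρv² = ½ × 0.736 × 204² = 15310 Pa.
CL = 2W/(ρv²S) = 2×1.2851×10^5/(0.736×204²×60.4) = 0.1389.
CD = 0.0231 + 0.0474 × 0.1389² = 0.02401.
L/D = CL/CD = 0.1389 / 0.02401 = 5.79

L/D = 5.79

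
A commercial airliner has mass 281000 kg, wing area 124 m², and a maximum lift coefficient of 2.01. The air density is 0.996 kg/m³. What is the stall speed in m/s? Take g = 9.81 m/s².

Weight W = mg = 281000 × 9.81 = 2.757×10^6 N.
V_stall = √(2W/(ρ·S·CL,max)) = √(2 × 2.757×10^6 / (0.996 × 124 × 2.01))
V_stall = √22210 = 149 m/s

V_stall = 149 m/s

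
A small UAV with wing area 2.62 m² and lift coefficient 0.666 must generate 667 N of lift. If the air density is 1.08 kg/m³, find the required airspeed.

L = ½ρv²S·CL ⇒ v = √(2L/(ρ·S·CL))
v = √(2 × 667 / (1.08 × 2.62 × 0.666)) = √707.9 = 26.6 m/s

v = 26.6 m/s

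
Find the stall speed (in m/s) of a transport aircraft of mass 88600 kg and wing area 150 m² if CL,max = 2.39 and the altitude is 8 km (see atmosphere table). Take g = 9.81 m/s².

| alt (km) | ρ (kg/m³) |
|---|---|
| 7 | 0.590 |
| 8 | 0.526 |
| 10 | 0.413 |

At 8 km, from the table: ρ = 0.526 kg/m³.
Stall occurs when L = W at CL,max. W = mg = 88600 × 9.81 = 8.692×10^5 N.
From L = ½ρV²S·CL,max = W: V_stall = √(2W/(ρSCL,max)) = √(2·8.692×10^5/(0.526·150·2.39))
V_stall = √9218 = 96 m/s

V_stall = 96 m/s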